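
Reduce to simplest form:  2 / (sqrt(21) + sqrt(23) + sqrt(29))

(-4*sqrt(14007) + 30*sqrt(29) + 54*sqrt(23) + 62*sqrt(21))/1707

Group as (sqrt(21) + sqrt(29)) + sqrt(23); multiply by (sqrt(21) + sqrt(29)) - sqrt(23), then rationalise the remaining surd.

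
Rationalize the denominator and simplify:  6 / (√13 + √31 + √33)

Group as (√13 + √33) + √31; multiply by (√13 + √33) - √31, then rationalise the remaining surd.

(-4*√13299 + 22*√33 + 30*√31 + 102*√13)/497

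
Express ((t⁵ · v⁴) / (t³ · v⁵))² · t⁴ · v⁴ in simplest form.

t⁸*v²

Inside the bracket: t² · (v^-1)
Raise to the power 2: t⁴ · (v^-2)
Multiply by t⁴ · v⁴: add exponents.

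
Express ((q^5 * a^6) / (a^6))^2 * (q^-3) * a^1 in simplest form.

a*q^7

Inside the bracket: q^5
Raise to the power 2: q^10
Multiply by (q^-3) * a^1: add exponents.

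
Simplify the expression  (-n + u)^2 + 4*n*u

(n + u)^2

After expansion: n^2 + 2*n*u + u^2 — a perfect-square trinomial.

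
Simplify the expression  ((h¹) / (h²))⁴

h^(-4)

Inside the bracket: (h^-1)
Raise to the power 4: (h^-4)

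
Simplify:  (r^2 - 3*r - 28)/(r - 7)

r + 4

Factor: r^2 - 3*r - 28 = (r + 4)*(r - 7)
Cancel the common factor (r - 7).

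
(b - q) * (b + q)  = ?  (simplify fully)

Pair the conjugate factors: (b+q)(b-q) = b^2 - q^2.

b^2 - q^2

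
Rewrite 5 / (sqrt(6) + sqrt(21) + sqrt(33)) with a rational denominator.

(-5*sqrt(462) - 5*sqrt(33) + 15*sqrt(21) + 40*sqrt(6))/78

Group as (sqrt(6) + sqrt(33)) + sqrt(21); multiply by (sqrt(6) + sqrt(33)) - sqrt(21), then rationalise the remaining surd.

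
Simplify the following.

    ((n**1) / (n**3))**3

Inside the bracket: (n**-2)
Raise to the power 3: (n**-6)

n**(-6)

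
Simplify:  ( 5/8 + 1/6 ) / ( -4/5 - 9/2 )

-95/636

Numerator: 5/8 + 1/6 = 19/24
Denominator: -4/5 - 9/2 = -53/10
Divide: (19/24) · (-10/53) = -95/636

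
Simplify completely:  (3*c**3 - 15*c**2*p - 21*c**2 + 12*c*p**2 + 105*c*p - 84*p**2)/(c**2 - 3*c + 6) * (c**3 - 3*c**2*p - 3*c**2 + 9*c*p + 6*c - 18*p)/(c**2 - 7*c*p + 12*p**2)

Factor: 3*c**3 - 15*c**2*p - 21*c**2 + 12*c*p**2 + 105*c*p - 84*p**2 = 3*(c - 4*p)*(c - p)*(c - 7);  c**3 - 3*c**2*p - 3*c**2 + 9*c*p + 6*c - 18*p = (c - 3*p)*(c**2 - 3*c + 6);  c**2 - 7*c*p + 12*p**2 = (c - 4*p)*(c - 3*p)
Cancel the common factors (c**2 - 3*c + 6), (c - 3*p), (c - 4*p).

3*c**2 - 3*c*p - 21*c + 21*p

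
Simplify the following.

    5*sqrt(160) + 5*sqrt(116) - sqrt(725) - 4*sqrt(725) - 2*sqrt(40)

-15*sqrt(29) + 16*sqrt(10)

5*sqrt(160) = 20*sqrt(10); 5*sqrt(116) = 10*sqrt(29); sqrt(725) = 5*sqrt(29); 4*sqrt(725) = 20*sqrt(29); 2*sqrt(40) = 4*sqrt(10)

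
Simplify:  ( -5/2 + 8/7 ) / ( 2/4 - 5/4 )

Numerator: -5/2 + 8/7 = -19/14
Denominator: 2/4 - 5/4 = -3/4
Divide: (-19/14) · (-4/3) = 38/21

38/21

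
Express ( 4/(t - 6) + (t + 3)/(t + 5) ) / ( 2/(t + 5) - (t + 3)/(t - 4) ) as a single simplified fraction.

(-t³ + 3*t² + 2*t + 8)/(t³ - 13*t - 138)

Numerator: 4/(t - 6) + (t + 3)/(t + 5) = (t² + t + 2)/(t² - t - 30)
Denominator: 2/(t + 5) - (t + 3)/(t - 4) = (-t² - 6*t - 23)/(t² + t - 20)
Divide: ((t² + t + 2)/(t² - t - 30)) · ((t² + t - 20)/(-t² - 6*t - 23)) = (-t³ + 3*t² + 2*t + 8)/(t³ - 13*t - 138)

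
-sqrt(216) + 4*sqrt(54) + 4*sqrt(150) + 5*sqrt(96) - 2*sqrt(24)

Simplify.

42*sqrt(6)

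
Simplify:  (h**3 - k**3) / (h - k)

h**3 - k**3 = (h - k)(h**2 + h*k + k**2).

h**2 + h*k + k**2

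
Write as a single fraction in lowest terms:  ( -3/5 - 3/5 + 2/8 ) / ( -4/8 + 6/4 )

-19/20

Numerator: -3/5 - 3/5 + 2/8 = -19/20
Denominator: -4/8 + 6/4 = 1
Divide: (-19/20) · (1) = -19/20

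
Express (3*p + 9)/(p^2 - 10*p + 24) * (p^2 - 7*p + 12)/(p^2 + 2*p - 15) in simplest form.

Factor: 3*p + 9 = 3*(p + 3);  p^2 - 10*p + 24 = (p - 6)*(p - 4);  p^2 - 7*p + 12 = (p - 3)*(p - 4);  p^2 + 2*p - 15 = (p + 5)*(p - 3)
Cancel the common factors (p - 4), (p - 3).

(3*p + 9)/(p^2 - p - 30)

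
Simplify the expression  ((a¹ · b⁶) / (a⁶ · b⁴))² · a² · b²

b⁶/a⁸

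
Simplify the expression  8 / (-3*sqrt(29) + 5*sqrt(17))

(6*sqrt(29) + 10*sqrt(17))/41

Multiply numerator and denominator by 3*sqrt(29) + 5*sqrt(17).
Denominator becomes 164; numerator becomes 24*sqrt(29) + 40*sqrt(17).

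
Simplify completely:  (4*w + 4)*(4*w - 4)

Difference of squares with P = 4*w, Q = 4.

16*w**2 - 16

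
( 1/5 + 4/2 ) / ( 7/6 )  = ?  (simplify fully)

Numerator: 1/5 + 4/2 = 11/5
Denominator: 7/6 = 7/6
Divide: (11/5) · (6/7) = 66/35

66/35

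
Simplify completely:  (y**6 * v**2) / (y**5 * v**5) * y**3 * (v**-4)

y**4/v**7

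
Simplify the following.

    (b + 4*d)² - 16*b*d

(b - 4*d)²

Expand the square and combine the 16*b*d term.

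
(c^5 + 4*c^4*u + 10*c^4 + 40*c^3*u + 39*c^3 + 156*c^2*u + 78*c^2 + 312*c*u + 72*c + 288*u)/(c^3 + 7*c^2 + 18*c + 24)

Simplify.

c^2 + 4*c*u + 3*c + 12*u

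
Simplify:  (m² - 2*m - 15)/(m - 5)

Factor: m² - 2*m - 15 = (m + 3)·(m - 5)
Cancel the common factor (m - 5).

m + 3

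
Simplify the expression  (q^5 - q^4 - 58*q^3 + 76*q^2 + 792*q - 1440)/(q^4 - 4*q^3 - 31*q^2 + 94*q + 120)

(q^2 + 4*q - 12)/(q + 1)

Factor: q^5 - q^4 - 58*q^3 + 76*q^2 + 792*q - 1440 = (q - 6)*(q + 6)*(q - 4)*(q - 2)*(q + 5);  q^4 - 4*q^3 - 31*q^2 + 94*q + 120 = (q + 1)*(q - 4)*(q + 5)*(q - 6)
Cancel the common factors (q + 5), (q - 4), (q - 6).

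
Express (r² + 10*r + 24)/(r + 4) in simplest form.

Factor: r² + 10*r + 24 = (r + 4)·(r + 6)
Cancel the common factor (r + 4).

r + 6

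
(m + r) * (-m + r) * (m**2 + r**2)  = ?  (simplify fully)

Pair the conjugate factors: (r+m)(r-m) = -m**2 + r**2, then repeat with the next factor.

-m**4 + r**4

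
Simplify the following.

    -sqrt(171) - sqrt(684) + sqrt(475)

-4*sqrt(19)

sqrt(171) = 3*sqrt(19); sqrt(684) = 6*sqrt(19); sqrt(475) = 5*sqrt(19)
Combine: (-3 - 6 + 5)·sqrt(19) = -4*sqrt(19)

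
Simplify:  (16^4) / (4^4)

16^4 = 2^16; 4^4 = 2^8
Combine exponents: 2^8

2^8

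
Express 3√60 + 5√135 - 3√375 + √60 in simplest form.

3√60 = 6*√15; 5√135 = 15*√15; 3√375 = 15*√15; √60 = 2*√15
Combine: (6 + 15 - 15 + 2)·√15 = 8*√15

8*√15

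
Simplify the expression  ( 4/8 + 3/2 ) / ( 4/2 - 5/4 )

Numerator: 4/8 + 3/2 = 2
Denominator: 4/2 - 5/4 = 3/4
Divide: (2) · (4/3) = 8/3

8/3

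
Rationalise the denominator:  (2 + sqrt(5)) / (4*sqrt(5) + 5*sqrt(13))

Multiply numerator and denominator by -5*sqrt(13) + 4*sqrt(5).
Denominator becomes -245; numerator becomes -5*sqrt(65) - 10*sqrt(13) + 8*sqrt(5) + 20.

(-20 - 8*sqrt(5) + 10*sqrt(13) + 5*sqrt(65))/245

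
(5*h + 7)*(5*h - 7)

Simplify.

25*h**2 - 49

Difference of squares with P = 5*h, Q = 7.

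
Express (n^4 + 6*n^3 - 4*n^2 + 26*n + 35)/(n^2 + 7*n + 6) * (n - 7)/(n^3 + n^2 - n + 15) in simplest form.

(n^2 - 49)/(n^2 + 9*n + 18)

Factor: n^4 + 6*n^3 - 4*n^2 + 26*n + 35 = (n + 1)*(n + 7)*(n^2 - 2*n + 5);  n^2 + 7*n + 6 = (n + 1)*(n + 6);  n^3 + n^2 - n + 15 = (n^2 - 2*n + 5)*(n + 3)
Cancel the common factors (n^2 - 2*n + 5), (n + 1).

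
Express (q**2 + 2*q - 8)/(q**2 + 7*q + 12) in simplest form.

Factor: q**2 + 2*q - 8 = (q - 2)*(q + 4);  q**2 + 7*q + 12 = (q + 3)*(q + 4)
Cancel the common factor (q + 4).

(q - 2)/(q + 3)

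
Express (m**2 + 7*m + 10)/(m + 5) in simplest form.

m + 2

Factor: m**2 + 7*m + 10 = (m + 2)*(m + 5)
Cancel the common factor (m + 5).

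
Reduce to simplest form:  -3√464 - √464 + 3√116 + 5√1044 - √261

3√464 = 12*√29; √464 = 4*√29; 3√116 = 6*√29; 5√1044 = 30*√29; √261 = 3*√29
Combine: (-12 - 4 + 6 + 30 - 3)·√29 = 17*√29

17*√29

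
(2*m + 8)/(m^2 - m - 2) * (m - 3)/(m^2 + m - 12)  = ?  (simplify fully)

2/(m^2 - m - 2)

Factor: 2*m + 8 = 2*(m + 4);  m^2 - m - 2 = (m + 1)*(m - 2);  m^2 + m - 12 = (m - 3)*(m + 4)
Cancel the common factors (m - 3), (m + 4).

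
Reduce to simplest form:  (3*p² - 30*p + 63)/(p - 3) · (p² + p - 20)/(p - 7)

Factor: 3*p² - 30*p + 63 = 3·(p - 3)·(p - 7);  p² + p - 20 = (p + 5)·(p - 4)
Cancel the common factors (p - 7), (p - 3).

3*p² + 3*p - 60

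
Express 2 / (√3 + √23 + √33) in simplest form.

(-12*√253 - 14*√33 + 26*√23 + 106*√3)/227

Group as (√23 + √33) + √3; multiply by (√23 + √33) - √3, then rationalise the remaining surd.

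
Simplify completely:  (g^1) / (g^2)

1/g

Quotient: (g^-1)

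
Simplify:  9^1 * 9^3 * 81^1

3^12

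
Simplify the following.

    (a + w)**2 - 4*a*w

(a - w)**2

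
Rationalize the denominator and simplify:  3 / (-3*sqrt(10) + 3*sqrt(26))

(sqrt(10) + sqrt(26))/16

Multiply numerator and denominator by 3*sqrt(10) + 3*sqrt(26).
Denominator becomes 144; numerator becomes 9*sqrt(10) + 9*sqrt(26).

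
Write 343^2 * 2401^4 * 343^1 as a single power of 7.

343^2 = 7^6; 2401^4 = 7^16; 343^1 = 7^3
Combine exponents: 7^25

7^25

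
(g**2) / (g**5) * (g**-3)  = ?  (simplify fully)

g**(-6)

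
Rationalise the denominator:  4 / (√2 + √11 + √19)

(-2*√418 - 6*√19 + 10*√11 + 28*√2)/13

Group as (√11 + √19) + √2; multiply by (√11 + √19) - √2, then rationalise the remaining surd.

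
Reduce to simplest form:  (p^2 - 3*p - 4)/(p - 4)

p + 1

Factor: p^2 - 3*p - 4 = (p + 1)*(p - 4)
Cancel the common factor (p - 4).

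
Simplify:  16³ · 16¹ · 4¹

2^18

16³ = 2^12; 16¹ = 2^4; 4¹ = 2^2
Combine exponents: 2^18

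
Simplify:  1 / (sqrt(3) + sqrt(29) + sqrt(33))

Group as (sqrt(3) + sqrt(29)) + sqrt(33); multiply by (sqrt(3) + sqrt(29)) - sqrt(33), then rationalise the remaining surd.

(-6*sqrt(319) - sqrt(33) + 7*sqrt(29) + 59*sqrt(3))/347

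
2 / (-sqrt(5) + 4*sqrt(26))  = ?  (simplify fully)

Multiply numerator and denominator by sqrt(5) + 4*sqrt(26).
Denominator becomes 411; numerator becomes 2*sqrt(5) + 8*sqrt(26).

(2*sqrt(5) + 8*sqrt(26))/411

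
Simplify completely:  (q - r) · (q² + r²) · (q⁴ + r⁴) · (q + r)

q⁸ - r⁸

Telescope via difference of squares: (q+r)(q-r) = q² - r², then repeat with the next factor.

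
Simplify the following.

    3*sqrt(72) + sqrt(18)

21*sqrt(2)

3*sqrt(72) = 18*sqrt(2); sqrt(18) = 3*sqrt(2)
Combine: (18 + 3)·sqrt(2) = 21*sqrt(2)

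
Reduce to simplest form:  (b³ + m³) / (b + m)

b² - b*m + m²

Factor as (a+b)(a^2-ab+b^2) with a=b, b=m.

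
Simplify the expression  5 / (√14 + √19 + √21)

(-7*√114 + 6*√21 + 8*√19 + 13*√14)/92

Group as (√14 + √21) + √19; multiply by (√14 + √21) - √19, then rationalise the remaining surd.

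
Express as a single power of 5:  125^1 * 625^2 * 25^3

125^1 = 5^3; 625^2 = 5^8; 25^3 = 5^6
Combine exponents: 5^17

5^17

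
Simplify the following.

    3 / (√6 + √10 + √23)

(-12*√345 - 21*√23 + 57*√10 + 81*√6)/191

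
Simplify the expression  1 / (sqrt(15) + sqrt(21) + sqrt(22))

(-3*sqrt(770) + 7*sqrt(22) + 8*sqrt(21) + 14*sqrt(15))/532

Group as (sqrt(15) + sqrt(21)) + sqrt(22); multiply by (sqrt(15) + sqrt(21)) - sqrt(22), then rationalise the remaining surd.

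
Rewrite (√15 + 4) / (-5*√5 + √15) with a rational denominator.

(-20*√5 - 25*√3 - 4*√15 - 15)/110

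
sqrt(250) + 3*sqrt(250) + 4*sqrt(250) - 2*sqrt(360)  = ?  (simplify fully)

28*sqrt(10)

sqrt(250) = 5*sqrt(10); 3*sqrt(250) = 15*sqrt(10); 4*sqrt(250) = 20*sqrt(10); 2*sqrt(360) = 12*sqrt(10)
Combine: (5 + 15 + 20 - 12)·sqrt(10) = 28*sqrt(10)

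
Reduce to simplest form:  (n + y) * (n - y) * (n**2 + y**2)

n**4 - y**4

(n+y)(n-y) = n**2 - y**2; continue pairing.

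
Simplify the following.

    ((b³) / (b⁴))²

b^(-2)

Inside the bracket: (b^-1)
Raise to the power 2: (b^-2)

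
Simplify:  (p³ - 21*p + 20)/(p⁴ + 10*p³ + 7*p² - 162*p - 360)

Factor: p³ - 21*p + 20 = (p + 5)·(p - 4)·(p - 1);  p⁴ + 10*p³ + 7*p² - 162*p - 360 = (p + 6)·(p + 3)·(p - 4)·(p + 5)
Cancel the common factors (p - 4), (p + 5).

(p - 1)/(p² + 9*p + 18)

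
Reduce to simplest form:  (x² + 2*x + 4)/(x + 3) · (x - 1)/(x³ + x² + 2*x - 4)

1/(x + 3)

Factor: x³ + x² + 2*x - 4 = (x - 1)·(x² + 2*x + 4)
Cancel the common factors (x² + 2*x + 4), (x - 1).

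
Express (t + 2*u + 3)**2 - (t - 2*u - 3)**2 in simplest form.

4*t*(2*u + 3)

Write as f(t,(2*u + 3)) - f(t,-(2*u + 3)) and expand.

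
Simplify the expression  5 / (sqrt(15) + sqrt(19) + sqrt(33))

(-30*sqrt(1045) + 5*sqrt(33) + 145*sqrt(19) + 185*sqrt(15))/1139

Group as (sqrt(15) + sqrt(19)) + sqrt(33); multiply by (sqrt(15) + sqrt(19)) - sqrt(33), then rationalise the remaining surd.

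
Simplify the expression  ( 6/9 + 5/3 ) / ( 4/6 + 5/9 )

21/11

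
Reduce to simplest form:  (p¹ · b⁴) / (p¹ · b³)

Quotient: b¹

b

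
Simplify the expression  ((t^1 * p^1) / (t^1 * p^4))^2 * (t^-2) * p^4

Inside the bracket: (p^-3)
Raise to the power 2: (p^-6)
Multiply by (t^-2) * p^4: add exponents.

1/(p^2*t^2)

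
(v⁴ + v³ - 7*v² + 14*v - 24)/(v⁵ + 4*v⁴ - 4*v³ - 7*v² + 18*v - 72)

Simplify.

1/(v + 3)

Factor: v⁴ + v³ - 7*v² + 14*v - 24 = (v - 2)·(v + 4)·(v² - v + 3);  v⁵ + 4*v⁴ - 4*v³ - 7*v² + 18*v - 72 = (v + 3)·(v - 2)·(v² - v + 3)·(v + 4)
Cancel the common factors (v² - v + 3), (v + 4), (v - 2).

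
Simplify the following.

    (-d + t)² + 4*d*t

Expanding gives d² + 2*d*t + t², a perfect square.

(d + t)²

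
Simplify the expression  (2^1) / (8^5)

2^1 = 2^1; 8^5 = 2^15
Combine exponents: 2^(-14)

2^(-14)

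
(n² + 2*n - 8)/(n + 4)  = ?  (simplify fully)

Factor: n² + 2*n - 8 = (n - 2)·(n + 4)
Cancel the common factor (n + 4).

n - 2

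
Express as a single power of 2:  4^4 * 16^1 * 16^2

4^4 = 2^8; 16^1 = 2^4; 16^2 = 2^8
Combine exponents: 2^20

2^20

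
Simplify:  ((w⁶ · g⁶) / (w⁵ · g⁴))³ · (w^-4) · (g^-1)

Inside the bracket: w¹ · g²
Raise to the power 3: w³ · g⁶
Multiply by (w^-4) · (g^-1): add exponents.

g⁵/w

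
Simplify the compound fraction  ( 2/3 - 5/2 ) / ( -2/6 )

Numerator: 2/3 - 5/2 = -11/6
Denominator: -2/6 = -1/3
Divide: (-11/6) · (-3) = 11/2

11/2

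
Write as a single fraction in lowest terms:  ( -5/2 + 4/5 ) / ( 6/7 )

-119/60

Numerator: -5/2 + 4/5 = -17/10
Denominator: 6/7 = 6/7
Divide: (-17/10) · (7/6) = -119/60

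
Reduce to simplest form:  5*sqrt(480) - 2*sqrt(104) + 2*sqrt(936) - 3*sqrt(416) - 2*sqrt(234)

-10*sqrt(26) + 20*sqrt(30)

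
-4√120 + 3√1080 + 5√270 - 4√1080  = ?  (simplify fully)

√30

4√120 = 8*√30; 3√1080 = 18*√30; 5√270 = 15*√30; 4√1080 = 24*√30
Combine: (-8 + 18 + 15 - 24)·√30 = √30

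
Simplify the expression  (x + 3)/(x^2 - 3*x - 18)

Factor: x^2 - 3*x - 18 = (x + 3)*(x - 6)
Cancel the common factor (x + 3).

1/(x - 6)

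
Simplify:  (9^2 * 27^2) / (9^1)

9^2 = 3^4; 27^2 = 3^6; 9^1 = 3^2
Combine exponents: 3^8

3^8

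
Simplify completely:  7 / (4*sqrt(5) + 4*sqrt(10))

(-7*sqrt(5) + 7*sqrt(10))/20

Multiply numerator and denominator by -4*sqrt(10) + 4*sqrt(5).
Denominator becomes -80; numerator becomes -28*sqrt(10) + 28*sqrt(5).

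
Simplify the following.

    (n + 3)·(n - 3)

Product of conjugates: (P+Q)(P-Q) = P^2 - Q^2.

n² - 9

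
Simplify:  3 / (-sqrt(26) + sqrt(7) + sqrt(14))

(15*sqrt(26) + 57*sqrt(14) + 99*sqrt(7) + 84*sqrt(13))/367

Group as (sqrt(7) + sqrt(14)) - sqrt(26); multiply by (sqrt(7) + sqrt(14)) + sqrt(26), then rationalise the remaining surd.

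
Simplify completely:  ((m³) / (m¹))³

m⁶

Inside the bracket: m²
Raise to the power 3: m⁶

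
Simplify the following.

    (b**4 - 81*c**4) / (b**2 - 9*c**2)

b**4 - 81*c**4 factors as (b - 3*c)*(b + 3*c)*(b**2 + 9*c**2).

b**2 + 9*c**2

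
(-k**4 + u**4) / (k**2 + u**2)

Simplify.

-k**2 + u**2

-k**4 + u**4 factors as (-k + u)*(k + u)*(k**2 + u**2).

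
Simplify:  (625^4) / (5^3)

625^4 = 5^16; 5^3 = 5^3
Combine exponents: 5^13

5^13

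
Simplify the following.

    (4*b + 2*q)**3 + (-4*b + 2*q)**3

16*q*(12*b**2 + q**2)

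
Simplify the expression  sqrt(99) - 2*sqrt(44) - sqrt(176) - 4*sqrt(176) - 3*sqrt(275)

sqrt(99) = 3*sqrt(11); 2*sqrt(44) = 4*sqrt(11); sqrt(176) = 4*sqrt(11); 4*sqrt(176) = 16*sqrt(11); 3*sqrt(275) = 15*sqrt(11)
Combine: (3 - 4 - 4 - 16 - 15)·sqrt(11) = -36*sqrt(11)

-36*sqrt(11)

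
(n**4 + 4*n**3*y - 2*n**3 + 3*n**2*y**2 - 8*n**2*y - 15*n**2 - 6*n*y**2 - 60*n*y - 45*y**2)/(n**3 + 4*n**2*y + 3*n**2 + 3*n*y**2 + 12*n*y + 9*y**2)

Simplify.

n - 5

Factor: n**4 + 4*n**3*y - 2*n**3 + 3*n**2*y**2 - 8*n**2*y - 15*n**2 - 6*n*y**2 - 60*n*y - 45*y**2 = (n + 3*y)*(n + 3)*(n + y)*(n - 5);  n**3 + 4*n**2*y + 3*n**2 + 3*n*y**2 + 12*n*y + 9*y**2 = (n + 3*y)*(n + y)*(n + 3)
Cancel the common factors (n + 3), (n + y), (n + 3*y).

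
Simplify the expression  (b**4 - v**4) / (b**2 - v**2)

Difference of fourth powers: factor out (b**2 - v**2).

b**2 + v**2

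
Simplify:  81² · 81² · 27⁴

3^28

81² = 3^8; 81² = 3^8; 27⁴ = 3^12
Combine exponents: 3^28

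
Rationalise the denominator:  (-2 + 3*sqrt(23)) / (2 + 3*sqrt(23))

(-12*sqrt(23) + 211)/203

Multiply numerator and denominator by -3*sqrt(23) + 2.
Denominator becomes -203; numerator becomes -211 + 12*sqrt(23).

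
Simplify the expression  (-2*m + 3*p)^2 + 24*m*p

(2*m + 3*p)^2

After expansion: 4*m^2 + 12*m*p + 9*p^2 — a perfect-square trinomial.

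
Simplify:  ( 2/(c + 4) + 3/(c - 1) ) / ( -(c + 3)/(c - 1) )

Numerator: 2/(c + 4) + 3/(c - 1) = (5*c + 10)/(c**2 + 3*c - 4)
Denominator: -(c + 3)/(c - 1) = (-c - 3)/(c - 1)
Divide: ((5*c + 10)/(c**2 + 3*c - 4)) · ((c - 1)/(-c - 3)) = (-5*c - 10)/(c**2 + 7*c + 12)

(-5*c - 10)/(c**2 + 7*c + 12)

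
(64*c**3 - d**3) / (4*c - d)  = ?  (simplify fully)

Factor as (a-b)(a**2+ab+b**2) with a=(4*c), b=d.

16*c**2 + 4*c*d + d**2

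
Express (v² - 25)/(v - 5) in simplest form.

Factor: v² - 25 = (v + 5)·(v - 5)
Cancel the common factor (v - 5).

v + 5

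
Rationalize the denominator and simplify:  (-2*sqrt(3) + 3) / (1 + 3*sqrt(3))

Multiply numerator and denominator by -3*sqrt(3) + 1.
Denominator becomes -26; numerator becomes -11*sqrt(3) + 21.

(-21 + 11*sqrt(3))/26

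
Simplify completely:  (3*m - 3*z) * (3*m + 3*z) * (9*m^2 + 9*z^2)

81*m^4 - 81*z^4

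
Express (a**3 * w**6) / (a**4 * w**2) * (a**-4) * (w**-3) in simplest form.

Quotient: (a**-1) * w**4
Multiply by (a**-4) * (w**-3): add exponents.

w/a**5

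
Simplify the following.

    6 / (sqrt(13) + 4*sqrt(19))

Multiply numerator and denominator by -4*sqrt(19) + sqrt(13).
Denominator becomes -291; numerator becomes -24*sqrt(19) + 6*sqrt(13).

(-2*sqrt(13) + 8*sqrt(19))/97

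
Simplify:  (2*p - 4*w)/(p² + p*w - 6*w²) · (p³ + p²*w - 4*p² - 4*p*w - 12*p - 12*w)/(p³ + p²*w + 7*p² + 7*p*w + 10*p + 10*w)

(2*p - 12)/(p² + 3*p*w + 5*p + 15*w)

Factor: 2*p - 4*w = 2·(p - 2*w);  p² + p*w - 6*w² = (p + 3*w)·(p - 2*w);  p³ + p²*w - 4*p² - 4*p*w - 12*p - 12*w = (p + w)·(p + 2)·(p - 6);  p³ + p²*w + 7*p² + 7*p*w + 10*p + 10*w = (p + 5)·(p + 2)·(p + w)
Cancel the common factors (p + w), (p + 2), (p - 2*w).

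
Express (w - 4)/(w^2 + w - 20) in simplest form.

1/(w + 5)

Factor: w^2 + w - 20 = (w + 5)*(w - 4)
Cancel the common factor (w - 4).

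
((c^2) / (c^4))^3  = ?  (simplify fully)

Inside the bracket: (c^-2)
Raise to the power 3: (c^-6)

c^(-6)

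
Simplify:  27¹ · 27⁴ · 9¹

3^17

27¹ = 3^3; 27⁴ = 3^12; 9¹ = 3^2
Combine exponents: 3^17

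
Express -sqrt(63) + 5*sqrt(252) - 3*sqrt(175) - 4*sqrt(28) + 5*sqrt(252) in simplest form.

34*sqrt(7)

sqrt(63) = 3*sqrt(7); 5*sqrt(252) = 30*sqrt(7); 3*sqrt(175) = 15*sqrt(7); 4*sqrt(28) = 8*sqrt(7); 5*sqrt(252) = 30*sqrt(7)
Combine: (-3 + 30 - 15 - 8 + 30)·sqrt(7) = 34*sqrt(7)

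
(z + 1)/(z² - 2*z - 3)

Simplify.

1/(z - 3)

Factor: z² - 2*z - 3 = (z - 3)·(z + 1)
Cancel the common factor (z + 1).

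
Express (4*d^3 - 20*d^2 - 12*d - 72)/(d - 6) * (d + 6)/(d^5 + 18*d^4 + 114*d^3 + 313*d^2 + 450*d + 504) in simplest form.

4/(d^2 + 11*d + 28)

Factor: 4*d^3 - 20*d^2 - 12*d - 72 = 4*(d - 6)*(d^2 + d + 3);  d^5 + 18*d^4 + 114*d^3 + 313*d^2 + 450*d + 504 = (d + 6)*(d^2 + d + 3)*(d + 7)*(d + 4)
Cancel the common factors (d^2 + d + 3), (d - 6), (d + 6).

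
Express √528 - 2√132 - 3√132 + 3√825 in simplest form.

√528 = 4*√33; 2√132 = 4*√33; 3√132 = 6*√33; 3√825 = 15*√33
Combine: (4 - 4 - 6 + 15)·√33 = 9*√33

9*√33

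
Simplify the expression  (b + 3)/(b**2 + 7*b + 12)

Factor: b**2 + 7*b + 12 = (b + 4)*(b + 3)
Cancel the common factor (b + 3).

1/(b + 4)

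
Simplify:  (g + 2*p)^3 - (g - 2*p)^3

Write as f(g,(2*p)) - f(g,-(2*p)) and expand.

12*g^2*p + 16*p^3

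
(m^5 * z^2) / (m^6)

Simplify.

Quotient: (m^-1) * z^2

z^2/m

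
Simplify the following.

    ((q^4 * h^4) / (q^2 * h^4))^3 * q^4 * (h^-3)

Inside the bracket: q^2
Raise to the power 3: q^6
Multiply by q^4 * (h^-3): add exponents.

q^10/h^3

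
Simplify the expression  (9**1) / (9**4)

9**1 = 3**2; 9**4 = 3**8
Combine exponents: 3**(-6)

3**(-6)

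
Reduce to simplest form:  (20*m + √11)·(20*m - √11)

400*m² - 11

(20*m)^2 - (√11)^2 = 400*m² - 11.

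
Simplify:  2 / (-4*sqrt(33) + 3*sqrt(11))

(-8*sqrt(33) - 6*sqrt(11))/429

Multiply numerator and denominator by 3*sqrt(11) + 4*sqrt(33).
Denominator becomes -429; numerator becomes 6*sqrt(11) + 8*sqrt(33).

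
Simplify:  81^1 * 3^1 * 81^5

3^25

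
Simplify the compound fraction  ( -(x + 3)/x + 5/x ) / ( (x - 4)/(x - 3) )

Numerator: -(x + 3)/x + 5/x = (-x + 2)/x
Denominator: (x - 4)/(x - 3) = (x - 4)/(x - 3)
Divide: ((-x + 2)/x) · ((x - 3)/(x - 4)) = (-x² + 5*x - 6)/(x² - 4*x)

(-x² + 5*x - 6)/(x² - 4*x)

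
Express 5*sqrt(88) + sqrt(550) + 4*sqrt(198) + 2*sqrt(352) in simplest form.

5*sqrt(88) = 10*sqrt(22); sqrt(550) = 5*sqrt(22); 4*sqrt(198) = 12*sqrt(22); 2*sqrt(352) = 8*sqrt(22)
Combine: (10 + 5 + 12 + 8)·sqrt(22) = 35*sqrt(22)

35*sqrt(22)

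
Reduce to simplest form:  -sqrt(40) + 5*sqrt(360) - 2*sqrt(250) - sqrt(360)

12*sqrt(10)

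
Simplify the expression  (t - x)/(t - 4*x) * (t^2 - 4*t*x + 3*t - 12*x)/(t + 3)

t - x

Factor: t^2 - 4*t*x + 3*t - 12*x = (t + 3)*(t - 4*x)
Cancel the common factors (t + 3), (t - 4*x).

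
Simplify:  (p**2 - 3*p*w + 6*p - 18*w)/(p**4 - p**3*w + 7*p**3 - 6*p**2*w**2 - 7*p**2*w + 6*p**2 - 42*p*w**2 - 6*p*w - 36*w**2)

1/(p**2 + 2*p*w + p + 2*w)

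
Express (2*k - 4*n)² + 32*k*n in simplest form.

Expand the square and combine the 32*k*n term.

4*(k + 2*n)²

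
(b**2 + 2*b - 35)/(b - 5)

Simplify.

b + 7

Factor: b**2 + 2*b - 35 = (b + 7)*(b - 5)
Cancel the common factor (b - 5).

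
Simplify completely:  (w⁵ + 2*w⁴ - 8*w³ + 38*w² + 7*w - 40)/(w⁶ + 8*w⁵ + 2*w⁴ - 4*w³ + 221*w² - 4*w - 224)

(w + 5)/(w² + 11*w + 28)

Factor: w⁵ + 2*w⁴ - 8*w³ + 38*w² + 7*w - 40 = (w + 5)·(w - 1)·(w + 1)·(w² - 3*w + 8);  w⁶ + 8*w⁵ + 2*w⁴ - 4*w³ + 221*w² - 4*w - 224 = (w² - 3*w + 8)·(w + 4)·(w + 1)·(w - 1)·(w + 7)
Cancel the common factors (w² - 3*w + 8), (w - 1), (w + 1).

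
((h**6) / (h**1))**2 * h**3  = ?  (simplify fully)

Inside the bracket: h**5
Raise to the power 2: h**10
Multiply by h**3: add exponents.

h**13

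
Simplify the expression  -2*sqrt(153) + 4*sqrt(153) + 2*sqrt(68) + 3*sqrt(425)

2*sqrt(153) = 6*sqrt(17); 4*sqrt(153) = 12*sqrt(17); 2*sqrt(68) = 4*sqrt(17); 3*sqrt(425) = 15*sqrt(17)
Combine: (-6 + 12 + 4 + 15)·sqrt(17) = 25*sqrt(17)

25*sqrt(17)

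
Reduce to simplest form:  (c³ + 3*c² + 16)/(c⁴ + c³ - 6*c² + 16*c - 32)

1/(c - 2)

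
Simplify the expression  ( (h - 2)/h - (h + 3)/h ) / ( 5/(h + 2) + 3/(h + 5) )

Numerator: (h - 2)/h - (h + 3)/h = -5/h
Denominator: 5/(h + 2) + 3/(h + 5) = (8*h + 31)/(h^2 + 7*h + 10)
Divide: (-5/h) · ((h^2 + 7*h + 10)/(8*h + 31)) = (-5*h^2 - 35*h - 50)/(8*h^2 + 31*h)

(-5*h^2 - 35*h - 50)/(8*h^2 + 31*h)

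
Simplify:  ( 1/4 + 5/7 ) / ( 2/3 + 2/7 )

Numerator: 1/4 + 5/7 = 27/28
Denominator: 2/3 + 2/7 = 20/21
Divide: (27/28) · (21/20) = 81/80

81/80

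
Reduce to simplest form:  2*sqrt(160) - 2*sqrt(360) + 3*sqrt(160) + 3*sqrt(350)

8*sqrt(10) + 15*sqrt(14)

2*sqrt(160) = 8*sqrt(10); 2*sqrt(360) = 12*sqrt(10); 3*sqrt(160) = 12*sqrt(10); 3*sqrt(350) = 15*sqrt(14)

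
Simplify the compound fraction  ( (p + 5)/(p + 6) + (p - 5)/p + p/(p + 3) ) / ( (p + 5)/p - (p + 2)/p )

(p**3 + 6*p**2 - 4*p - 30)/(p**2 + 9*p + 18)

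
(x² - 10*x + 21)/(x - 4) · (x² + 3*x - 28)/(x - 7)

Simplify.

x² + 4*x - 21

Factor: x² - 10*x + 21 = (x - 7)·(x - 3);  x² + 3*x - 28 = (x - 4)·(x + 7)
Cancel the common factors (x - 4), (x - 7).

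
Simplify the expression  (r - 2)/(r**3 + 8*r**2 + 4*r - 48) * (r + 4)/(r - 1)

1/(r**2 + 5*r - 6)

Factor: r**3 + 8*r**2 + 4*r - 48 = (r + 6)*(r - 2)*(r + 4)
Cancel the common factors (r + 4), (r - 2).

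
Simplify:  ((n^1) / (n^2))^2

n^(-2)

Inside the bracket: (n^-1)
Raise to the power 2: (n^-2)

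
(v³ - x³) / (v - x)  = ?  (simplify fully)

Factor as (a-b)(a^2+ab+b^2) with a=v, b=x.

v² + v*x + x²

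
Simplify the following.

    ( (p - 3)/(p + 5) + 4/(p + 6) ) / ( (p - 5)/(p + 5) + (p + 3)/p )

(p³ + 7*p² + 2*p)/(2*p³ + 15*p² + 33*p + 90)

Numerator: (p - 3)/(p + 5) + 4/(p + 6) = (p² + 7*p + 2)/(p² + 11*p + 30)
Denominator: (p - 5)/(p + 5) + (p + 3)/p = (2*p² + 3*p + 15)/(p² + 5*p)
Divide: ((p² + 7*p + 2)/(p² + 11*p + 30)) · ((p² + 5*p)/(2*p² + 3*p + 15)) = (p³ + 7*p² + 2*p)/(2*p³ + 15*p² + 33*p + 90)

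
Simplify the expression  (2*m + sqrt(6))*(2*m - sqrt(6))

(2*m)^2 - (sqrt(6))^2 = 4*m^2 - 6.

4*m^2 - 6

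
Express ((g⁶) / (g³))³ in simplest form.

g⁹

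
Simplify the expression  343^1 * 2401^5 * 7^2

343^1 = 7^3; 2401^5 = 7^20; 7^2 = 7^2
Combine exponents: 7^25

7^25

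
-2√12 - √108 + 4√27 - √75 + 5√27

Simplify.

12*√3

2√12 = 4*√3; √108 = 6*√3; 4√27 = 12*√3; √75 = 5*√3; 5√27 = 15*√3
Combine: (-4 - 6 + 12 - 5 + 15)·√3 = 12*√3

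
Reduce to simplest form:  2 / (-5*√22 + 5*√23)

(2*√22 + 2*√23)/5

Multiply numerator and denominator by 5*√22 + 5*√23.
Denominator becomes 25; numerator becomes 10*√22 + 10*√23.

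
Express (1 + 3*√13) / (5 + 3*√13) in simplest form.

(-3*√13 + 28)/23

Multiply numerator and denominator by -3*√13 + 5.
Denominator becomes -92; numerator becomes -112 + 12*√13.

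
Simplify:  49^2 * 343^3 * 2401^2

49^2 = 7^4; 343^3 = 7^9; 2401^2 = 7^8
Combine exponents: 7^21

7^21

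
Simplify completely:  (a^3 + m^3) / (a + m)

a^2 - a*m + m^2

Factor as (a+b)(a^2-ab+b^2) with a=a, b=m.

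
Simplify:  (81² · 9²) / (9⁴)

81² = 3^8; 9² = 3^4; 9⁴ = 3^8
Combine exponents: 3^4

3^4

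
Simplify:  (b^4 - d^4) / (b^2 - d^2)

Difference of fourth powers: factor out (b^2 - d^2).

b^2 + d^2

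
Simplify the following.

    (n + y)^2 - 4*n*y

Expand the square and combine the 4*n*y term.

(n - y)^2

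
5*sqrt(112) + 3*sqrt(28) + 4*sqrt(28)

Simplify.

34*sqrt(7)

5*sqrt(112) = 20*sqrt(7); 3*sqrt(28) = 6*sqrt(7); 4*sqrt(28) = 8*sqrt(7)
Combine: (20 + 6 + 8)·sqrt(7) = 34*sqrt(7)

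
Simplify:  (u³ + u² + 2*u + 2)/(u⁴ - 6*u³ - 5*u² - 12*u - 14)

Factor: u³ + u² + 2*u + 2 = (u² + 2)·(u + 1);  u⁴ - 6*u³ - 5*u² - 12*u - 14 = (u + 1)·(u² + 2)·(u - 7)
Cancel the common factors (u² + 2), (u + 1).

1/(u - 7)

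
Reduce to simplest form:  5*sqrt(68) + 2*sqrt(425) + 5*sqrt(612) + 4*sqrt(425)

5*sqrt(68) = 10*sqrt(17); 2*sqrt(425) = 10*sqrt(17); 5*sqrt(612) = 30*sqrt(17); 4*sqrt(425) = 20*sqrt(17)
Combine: (10 + 10 + 30 + 20)·sqrt(17) = 70*sqrt(17)

70*sqrt(17)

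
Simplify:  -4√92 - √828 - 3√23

-17*√23

4√92 = 8*√23; √828 = 6*√23; 3√23 = 3*√23
Combine: (-8 - 6 - 3)·√23 = -17*√23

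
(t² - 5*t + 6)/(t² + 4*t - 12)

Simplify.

Factor: t² - 5*t + 6 = (t - 3)·(t - 2);  t² + 4*t - 12 = (t + 6)·(t - 2)
Cancel the common factor (t - 2).

(t - 3)/(t + 6)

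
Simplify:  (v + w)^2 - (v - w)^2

Write as f(v,w) - f(v,-w) and expand.

4*v*w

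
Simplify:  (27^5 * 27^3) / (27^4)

3^12

27^5 = 3^15; 27^3 = 3^9; 27^4 = 3^12
Combine exponents: 3^12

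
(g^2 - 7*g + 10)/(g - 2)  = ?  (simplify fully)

g - 5

Factor: g^2 - 7*g + 10 = (g - 5)*(g - 2)
Cancel the common factor (g - 2).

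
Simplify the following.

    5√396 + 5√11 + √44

37*√11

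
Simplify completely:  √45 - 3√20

-3*√5

√45 = 3*√5; 3√20 = 6*√5
Combine: (3 - 6)·√5 = -3*√5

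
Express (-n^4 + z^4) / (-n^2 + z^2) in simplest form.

n^2 + z^2

Factor z^4 - n^4 and cancel (-n^2 + z^2).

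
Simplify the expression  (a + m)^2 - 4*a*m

Expanding gives a^2 - 2*a*m + m^2, a perfect square.

(a - m)^2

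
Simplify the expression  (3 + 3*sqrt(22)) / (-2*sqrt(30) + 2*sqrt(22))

(-6*sqrt(165) - 66 - 3*sqrt(30) - 3*sqrt(22))/16

Multiply numerator and denominator by 2*sqrt(22) + 2*sqrt(30).
Denominator becomes -32; numerator becomes 6*sqrt(22) + 6*sqrt(30) + 132 + 12*sqrt(165).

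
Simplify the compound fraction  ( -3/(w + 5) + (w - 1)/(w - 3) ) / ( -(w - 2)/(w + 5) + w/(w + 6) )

Numerator: -3/(w + 5) + (w - 1)/(w - 3) = (w² + w + 4)/(w² + 2*w - 15)
Denominator: -(w - 2)/(w + 5) + w/(w + 6) = (w + 12)/(w² + 11*w + 30)
Divide: ((w² + w + 4)/(w² + 2*w - 15)) · ((w² + 11*w + 30)/(w + 12)) = (w³ + 7*w² + 10*w + 24)/(w² + 9*w - 36)

(w³ + 7*w² + 10*w + 24)/(w² + 9*w - 36)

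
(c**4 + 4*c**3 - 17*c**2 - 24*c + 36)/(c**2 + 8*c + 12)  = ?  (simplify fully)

c**2 - 4*c + 3

Factor: c**4 + 4*c**3 - 17*c**2 - 24*c + 36 = (c - 1)*(c + 2)*(c + 6)*(c - 3);  c**2 + 8*c + 12 = (c + 2)*(c + 6)
Cancel the common factors (c + 6), (c + 2).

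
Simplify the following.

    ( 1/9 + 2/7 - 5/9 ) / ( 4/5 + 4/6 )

Numerator: 1/9 + 2/7 - 5/9 = -10/63
Denominator: 4/5 + 4/6 = 22/15
Divide: (-10/63) · (15/22) = -25/231

-25/231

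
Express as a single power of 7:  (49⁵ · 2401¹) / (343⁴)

7^2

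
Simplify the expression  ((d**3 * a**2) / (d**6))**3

a**6/d**9

Inside the bracket: (d**-3) * a**2
Raise to the power 3: (d**-9) * a**6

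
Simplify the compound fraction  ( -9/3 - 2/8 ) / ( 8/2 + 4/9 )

-117/160

Numerator: -9/3 - 2/8 = -13/4
Denominator: 8/2 + 4/9 = 40/9
Divide: (-13/4) · (9/40) = -117/160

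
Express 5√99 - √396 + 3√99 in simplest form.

5√99 = 15*√11; √396 = 6*√11; 3√99 = 9*√11
Combine: (15 - 6 + 9)·√11 = 18*√11

18*√11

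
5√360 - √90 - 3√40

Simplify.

21*√10

5√360 = 30*√10; √90 = 3*√10; 3√40 = 6*√10
Combine: (30 - 3 - 6)·√10 = 21*√10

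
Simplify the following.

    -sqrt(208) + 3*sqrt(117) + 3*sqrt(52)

sqrt(208) = 4*sqrt(13); 3*sqrt(117) = 9*sqrt(13); 3*sqrt(52) = 6*sqrt(13)
Combine: (-4 + 9 + 6)·sqrt(13) = 11*sqrt(13)

11*sqrt(13)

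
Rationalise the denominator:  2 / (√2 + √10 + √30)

(-11*√10 - 19*√2 + 10*√6 + 9*√30)/61

Group as (√2 + √30) + √10; multiply by (√2 + √30) - √10, then rationalise the remaining surd.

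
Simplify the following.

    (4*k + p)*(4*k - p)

16*k^2 - p^2

Product of conjugates: (P+Q)(P-Q) = P^2 - Q^2.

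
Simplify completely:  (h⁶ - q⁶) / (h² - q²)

h⁴ + h²*q² + q⁴

Factor h^6 - q^6 and cancel (h² - q²).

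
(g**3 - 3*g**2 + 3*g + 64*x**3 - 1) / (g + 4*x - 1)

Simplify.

g**2 - 4*g*x - 2*g + 16*x**2 + 4*x + 1

(4*x)**3 + (g - 1)**3 = (g + 4*x - 1)(g**2 - 4*g*x - 2*g + 16*x**2 + 4*x + 1).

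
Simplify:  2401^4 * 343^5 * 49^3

2401^4 = 7^16; 343^5 = 7^15; 49^3 = 7^6
Combine exponents: 7^37

7^37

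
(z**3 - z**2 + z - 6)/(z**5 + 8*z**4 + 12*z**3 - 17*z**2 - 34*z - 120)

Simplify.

1/(z**2 + 9*z + 20)

Factor: z**3 - z**2 + z - 6 = (z - 2)*(z**2 + z + 3);  z**5 + 8*z**4 + 12*z**3 - 17*z**2 - 34*z - 120 = (z - 2)*(z + 5)*(z + 4)*(z**2 + z + 3)
Cancel the common factors (z**2 + z + 3), (z - 2).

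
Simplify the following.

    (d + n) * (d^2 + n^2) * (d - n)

Telescope via difference of squares: (d+n)(d-n) = d^2 - n^2, then repeat with the next factor.

d^4 - n^4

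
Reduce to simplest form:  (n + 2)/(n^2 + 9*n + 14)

1/(n + 7)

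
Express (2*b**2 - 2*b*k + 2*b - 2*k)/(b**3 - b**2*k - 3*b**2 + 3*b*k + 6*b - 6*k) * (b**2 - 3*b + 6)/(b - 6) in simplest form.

Factor: 2*b**2 - 2*b*k + 2*b - 2*k = 2*(b + 1)*(b - k);  b**3 - b**2*k - 3*b**2 + 3*b*k + 6*b - 6*k = (b**2 - 3*b + 6)*(b - k)
Cancel the common factors (b**2 - 3*b + 6), (b - k).

(2*b + 2)/(b - 6)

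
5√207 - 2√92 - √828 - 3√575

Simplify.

-10*√23

5√207 = 15*√23; 2√92 = 4*√23; √828 = 6*√23; 3√575 = 15*√23
Combine: (15 - 4 - 6 - 15)·√23 = -10*√23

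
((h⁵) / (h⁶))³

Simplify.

h^(-3)

Inside the bracket: (h^-1)
Raise to the power 3: (h^-3)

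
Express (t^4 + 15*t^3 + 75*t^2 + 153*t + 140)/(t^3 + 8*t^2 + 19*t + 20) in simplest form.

Factor: t^4 + 15*t^3 + 75*t^2 + 153*t + 140 = (t + 5)*(t + 7)*(t^2 + 3*t + 4);  t^3 + 8*t^2 + 19*t + 20 = (t^2 + 3*t + 4)*(t + 5)
Cancel the common factors (t^2 + 3*t + 4), (t + 5).

t + 7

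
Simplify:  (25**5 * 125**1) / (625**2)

5**5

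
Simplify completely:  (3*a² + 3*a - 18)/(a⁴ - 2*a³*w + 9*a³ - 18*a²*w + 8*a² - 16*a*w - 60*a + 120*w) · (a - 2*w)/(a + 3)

3/(a² + 11*a + 30)

Factor: 3*a² + 3*a - 18 = 3·(a - 2)·(a + 3);  a⁴ - 2*a³*w + 9*a³ - 18*a²*w + 8*a² - 16*a*w - 60*a + 120*w = (a + 5)·(a - 2)·(a + 6)·(a - 2*w)
Cancel the common factors (a + 3), (a - 2), (a - 2*w).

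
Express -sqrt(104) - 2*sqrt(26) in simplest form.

-4*sqrt(26)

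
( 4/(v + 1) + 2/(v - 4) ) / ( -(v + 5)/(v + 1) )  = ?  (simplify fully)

Numerator: 4/(v + 1) + 2/(v - 4) = (6*v - 14)/(v^2 - 3*v - 4)
Denominator: -(v + 5)/(v + 1) = (-v - 5)/(v + 1)
Divide: ((6*v - 14)/(v^2 - 3*v - 4)) · ((v + 1)/(-v - 5)) = (-6*v + 14)/(v^2 + v - 20)

(-6*v + 14)/(v^2 + v - 20)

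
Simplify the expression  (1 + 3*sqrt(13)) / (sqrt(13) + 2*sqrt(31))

(-39 - sqrt(13) + 2*sqrt(31) + 6*sqrt(403))/111

Multiply numerator and denominator by -2*sqrt(31) + sqrt(13).
Denominator becomes -111; numerator becomes -6*sqrt(403) - 2*sqrt(31) + sqrt(13) + 39.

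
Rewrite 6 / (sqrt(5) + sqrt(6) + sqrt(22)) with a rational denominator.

-126*sqrt(6) - 138*sqrt(5) + 24*sqrt(165) + 66*sqrt(22)

Group as (sqrt(5) + sqrt(22)) + sqrt(6); multiply by (sqrt(5) + sqrt(22)) - sqrt(6), then rationalise the remaining surd.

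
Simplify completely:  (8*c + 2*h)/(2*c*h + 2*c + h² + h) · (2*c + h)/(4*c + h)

Factor: 8*c + 2*h = 2·(4*c + h);  2*c*h + 2*c + h² + h = (h + 1)·(2*c + h)
Cancel the common factors (4*c + h), (2*c + h).

2/(h + 1)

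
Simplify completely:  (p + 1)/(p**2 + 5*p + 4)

1/(p + 4)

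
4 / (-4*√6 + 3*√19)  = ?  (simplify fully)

Multiply numerator and denominator by 4*√6 + 3*√19.
Denominator becomes 75; numerator becomes 16*√6 + 12*√19.

(16*√6 + 12*√19)/75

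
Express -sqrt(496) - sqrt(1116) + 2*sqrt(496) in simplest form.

sqrt(496) = 4*sqrt(31); sqrt(1116) = 6*sqrt(31); 2*sqrt(496) = 8*sqrt(31)
Combine: (-4 - 6 + 8)·sqrt(31) = -2*sqrt(31)

-2*sqrt(31)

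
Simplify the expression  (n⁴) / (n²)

Quotient: n²

n²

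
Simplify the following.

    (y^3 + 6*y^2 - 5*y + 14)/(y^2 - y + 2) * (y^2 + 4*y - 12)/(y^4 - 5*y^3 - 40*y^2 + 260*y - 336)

(y + 6)/(y^2 - 10*y + 24)

Factor: y^3 + 6*y^2 - 5*y + 14 = (y^2 - y + 2)*(y + 7);  y^2 + 4*y - 12 = (y + 6)*(y - 2);  y^4 - 5*y^3 - 40*y^2 + 260*y - 336 = (y - 4)*(y + 7)*(y - 2)*(y - 6)
Cancel the common factors (y^2 - y + 2), (y + 7), (y - 2).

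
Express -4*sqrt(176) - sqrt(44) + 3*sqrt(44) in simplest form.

4*sqrt(176) = 16*sqrt(11); sqrt(44) = 2*sqrt(11); 3*sqrt(44) = 6*sqrt(11)
Combine: (-16 - 2 + 6)·sqrt(11) = -12*sqrt(11)

-12*sqrt(11)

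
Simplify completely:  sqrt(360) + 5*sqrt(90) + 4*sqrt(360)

sqrt(360) = 6*sqrt(10); 5*sqrt(90) = 15*sqrt(10); 4*sqrt(360) = 24*sqrt(10)
Combine: (6 + 15 + 24)·sqrt(10) = 45*sqrt(10)

45*sqrt(10)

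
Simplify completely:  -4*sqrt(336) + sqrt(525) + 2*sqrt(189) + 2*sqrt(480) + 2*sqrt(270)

4*sqrt(336) = 16*sqrt(21); sqrt(525) = 5*sqrt(21); 2*sqrt(189) = 6*sqrt(21); 2*sqrt(480) = 8*sqrt(30); 2*sqrt(270) = 6*sqrt(30)

-5*sqrt(21) + 14*sqrt(30)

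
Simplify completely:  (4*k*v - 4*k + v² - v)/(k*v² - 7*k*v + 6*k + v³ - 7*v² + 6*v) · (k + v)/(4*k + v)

1/(v - 6)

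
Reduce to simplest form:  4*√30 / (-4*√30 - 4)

(-30 + √30)/29

Multiply numerator and denominator by -4 + 4*√30.
Denominator becomes -464; numerator becomes -16*√30 + 480.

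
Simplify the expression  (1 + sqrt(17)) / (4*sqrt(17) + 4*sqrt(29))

(-17 - sqrt(17) + sqrt(29) + sqrt(493))/48

Multiply numerator and denominator by -4*sqrt(29) + 4*sqrt(17).
Denominator becomes -192; numerator becomes -4*sqrt(493) - 4*sqrt(29) + 4*sqrt(17) + 68.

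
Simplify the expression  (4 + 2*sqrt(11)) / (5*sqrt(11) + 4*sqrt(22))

(-110 - 20*sqrt(11) + 16*sqrt(22) + 88*sqrt(2))/77

Multiply numerator and denominator by -4*sqrt(22) + 5*sqrt(11).
Denominator becomes -77; numerator becomes -88*sqrt(2) - 16*sqrt(22) + 20*sqrt(11) + 110.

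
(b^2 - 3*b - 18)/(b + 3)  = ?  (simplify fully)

b - 6

Factor: b^2 - 3*b - 18 = (b + 3)*(b - 6)
Cancel the common factor (b + 3).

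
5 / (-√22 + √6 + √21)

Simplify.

Group as (√6 + √21) - √22; multiply by (√6 + √21) + √22, then rationalise the remaining surd.

(-25*√22 + 35*√21 + 185*√6 + 60*√77)/479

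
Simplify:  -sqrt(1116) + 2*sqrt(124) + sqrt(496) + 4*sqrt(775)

sqrt(1116) = 6*sqrt(31); 2*sqrt(124) = 4*sqrt(31); sqrt(496) = 4*sqrt(31); 4*sqrt(775) = 20*sqrt(31)
Combine: (-6 + 4 + 4 + 20)·sqrt(31) = 22*sqrt(31)

22*sqrt(31)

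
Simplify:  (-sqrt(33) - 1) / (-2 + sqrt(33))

Multiply numerator and denominator by -sqrt(33) - 2.
Denominator becomes -29; numerator becomes 3*sqrt(33) + 35.

(-35 - 3*sqrt(33))/29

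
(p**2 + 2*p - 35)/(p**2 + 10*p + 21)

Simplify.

(p - 5)/(p + 3)

Factor: p**2 + 2*p - 35 = (p + 7)*(p - 5);  p**2 + 10*p + 21 = (p + 7)*(p + 3)
Cancel the common factor (p + 7).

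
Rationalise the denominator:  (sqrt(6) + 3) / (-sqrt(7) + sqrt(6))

Multiply numerator and denominator by sqrt(6) + sqrt(7).
Denominator becomes -1; numerator becomes 6 + sqrt(42) + 3*sqrt(6) + 3*sqrt(7).

-3*sqrt(7) - 3*sqrt(6) - sqrt(42) - 6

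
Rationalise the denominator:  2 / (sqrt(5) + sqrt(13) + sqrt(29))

(-4*sqrt(1885) - 22*sqrt(29) + 42*sqrt(13) + 74*sqrt(5))/139

Group as (sqrt(13) + sqrt(29)) + sqrt(5); multiply by (sqrt(13) + sqrt(29)) - sqrt(5), then rationalise the remaining surd.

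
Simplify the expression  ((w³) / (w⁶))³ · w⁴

Inside the bracket: (w^-3)
Raise to the power 3: (w^-9)
Multiply by w⁴: add exponents.

w^(-5)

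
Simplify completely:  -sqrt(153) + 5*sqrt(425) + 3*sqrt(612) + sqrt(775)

5*sqrt(31) + 40*sqrt(17)

sqrt(153) = 3*sqrt(17); 5*sqrt(425) = 25*sqrt(17); 3*sqrt(612) = 18*sqrt(17); sqrt(775) = 5*sqrt(31)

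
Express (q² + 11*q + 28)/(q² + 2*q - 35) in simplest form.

(q + 4)/(q - 5)

Factor: q² + 11*q + 28 = (q + 7)·(q + 4);  q² + 2*q - 35 = (q - 5)·(q + 7)
Cancel the common factor (q + 7).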